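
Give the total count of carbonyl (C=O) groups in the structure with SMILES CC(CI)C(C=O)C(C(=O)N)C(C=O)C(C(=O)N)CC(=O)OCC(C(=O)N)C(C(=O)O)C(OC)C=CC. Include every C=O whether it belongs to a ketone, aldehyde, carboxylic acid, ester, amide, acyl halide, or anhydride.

7

CH(CHO): aldehyde, 1 C=O (running total 1).
CH(CONH2): amide, 1 C=O (running total 2).
CH(CHO): aldehyde, 1 C=O (running total 3).
CH(CONH2): amide, 1 C=O (running total 4).
CH2COOCH2: ester, 1 C=O (running total 5).
CH(CONH2): amide, 1 C=O (running total 6).
CH(COOH): carboxylic acid, 1 C=O (running total 7).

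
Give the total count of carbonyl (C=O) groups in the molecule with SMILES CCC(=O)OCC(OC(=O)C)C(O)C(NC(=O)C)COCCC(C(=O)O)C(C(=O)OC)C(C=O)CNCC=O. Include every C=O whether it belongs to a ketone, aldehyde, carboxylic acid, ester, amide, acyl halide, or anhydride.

7

CH2COOCH2: ester, 1 C=O (running total 1).
CH(OCOCH3): ester, 1 C=O (running total 2).
CH(NHCOCH3): amide, 1 C=O (running total 3).
CH(COOH): carboxylic acid, 1 C=O (running total 4).
CH(COOCH3): ester, 1 C=O (running total 5).
CH(CHO): aldehyde, 1 C=O (running total 6).
CHO: aldehyde, 1 C=O (running total 7).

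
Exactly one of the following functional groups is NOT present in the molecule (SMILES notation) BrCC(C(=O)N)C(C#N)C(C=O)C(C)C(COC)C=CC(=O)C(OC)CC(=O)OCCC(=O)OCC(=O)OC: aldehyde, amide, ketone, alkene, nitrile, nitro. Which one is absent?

nitro

amide: present (CH(CONH2) — pendant –CONH2: carbonyl C bonded to C and N → amide).
ketone: present (CO — –C(=O)– with carbon on both sides → ketone).
alkene: present (CH=CH — C=C double bond → alkene).
nitrile: present (CH(CN) — pendant –C≡N: nitrile).
aldehyde: present (CH(CHO) — pendant –CHO: carbonyl C bonded to C and H → aldehyde).
nitro: no segment matches this pattern.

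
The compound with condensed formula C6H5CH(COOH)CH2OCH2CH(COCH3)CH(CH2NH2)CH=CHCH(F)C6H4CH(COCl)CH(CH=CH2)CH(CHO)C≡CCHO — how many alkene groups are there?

Working along the chain:
  C6H5: C6H5– phenyl ring → arene.
  CH(COOH): pendant –COOH: carbonyl C bonded to C and –OH → carboxylic acid.
  CH2OCH2: C–O–C with sp³ carbons on both sides and no adjacent C=O → ether.
  CH(COCH3): pendant –COCH3: carbonyl C bonded to two carbons → ketone.
  CH(CH2NH2): pendant –CH2NH2: N on sp³ C, no adjacent C=O → amine.
  CH=CH: C=C double bond → alkene.
  CH(F): halogen on an sp³ carbon → alkyl halide.
  C6H4: para-disubstituted benzene ring → arene.
  CH(COCl): pendant –C(=O)X: carbonyl C bonded to C and halogen → acyl halide.
  CH(CH=CH2): pendant –CH=CH2: C=C double bond → alkene.
  CH(CHO): pendant –CHO: carbonyl C bonded to C and H → aldehyde.
  C≡C: C≡C triple bond → alkyne.
  CHO: terminal –CHO: carbonyl C bonded to H and C → aldehyde.
Alkene appears at: CH=CH, CH(CH=CH2) → 2.

2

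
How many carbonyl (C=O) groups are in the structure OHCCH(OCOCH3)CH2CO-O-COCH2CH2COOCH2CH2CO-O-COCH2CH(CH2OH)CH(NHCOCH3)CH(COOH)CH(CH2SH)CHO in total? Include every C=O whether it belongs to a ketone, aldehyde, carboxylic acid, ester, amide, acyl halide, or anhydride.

10

OHC: aldehyde, 1 C=O (running total 1).
CH(OCOCH3): ester, 1 C=O (running total 2).
CH2CO-O-COCH2: anhydride, 2 C=O (running total 4).
CH2COOCH2: ester, 1 C=O (running total 5).
CH2CO-O-COCH2: anhydride, 2 C=O (running total 7).
CH(NHCOCH3): amide, 1 C=O (running total 8).
CH(COOH): carboxylic acid, 1 C=O (running total 9).
CHO: aldehyde, 1 C=O (running total 10).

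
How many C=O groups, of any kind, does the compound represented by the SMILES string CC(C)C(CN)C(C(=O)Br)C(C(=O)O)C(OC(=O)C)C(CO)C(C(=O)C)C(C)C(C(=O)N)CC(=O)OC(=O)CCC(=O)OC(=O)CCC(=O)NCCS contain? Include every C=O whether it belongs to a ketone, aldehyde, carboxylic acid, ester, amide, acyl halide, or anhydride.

10

CH(COBr): acyl halide, 1 C=O (running total 1).
CH(COOH): carboxylic acid, 1 C=O (running total 2).
CH(OCOCH3): ester, 1 C=O (running total 3).
CH(COCH3): ketone, 1 C=O (running total 4).
CH(CONH2): amide, 1 C=O (running total 5).
CH2CO-O-COCH2: anhydride, 2 C=O (running total 7).
CH2CO-O-COCH2: anhydride, 2 C=O (running total 9).
CH2CONHCH2: amide, 1 C=O (running total 10).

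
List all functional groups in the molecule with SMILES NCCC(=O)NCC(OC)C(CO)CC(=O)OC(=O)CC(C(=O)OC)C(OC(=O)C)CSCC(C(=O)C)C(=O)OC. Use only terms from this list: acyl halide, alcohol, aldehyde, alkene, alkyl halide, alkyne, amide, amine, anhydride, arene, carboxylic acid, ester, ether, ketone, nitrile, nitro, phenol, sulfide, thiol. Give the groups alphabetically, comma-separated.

alcohol, amide, amine, anhydride, ester, ether, ketone, sulfide

–NH2 on an sp³ carbon with no adjacent C=O → amine.
–C(=O)–N– linkage → amide (the N is not an amine).
pendant –OCH3: C–O–C with sp³ C, no adjacent C=O → ether.
pendant –CH2OH on an sp³ backbone C → alcohol.
two acyl groups sharing one oxygen, –C(=O)–O–C(=O)– → anhydride.
pendant –COOCH3: carbonyl C bonded to C and –OCH3 → ester.
pendant –OC(=O)CH3: an acyloxy group → ester.
C–S–C linkage → sulfide (thioether).
pendant –COCH3: carbonyl C bonded to two carbons → ketone.
–C(=O)OCH3: carbonyl C bonded to C and to –OCH3 → ester (not ketone + ether).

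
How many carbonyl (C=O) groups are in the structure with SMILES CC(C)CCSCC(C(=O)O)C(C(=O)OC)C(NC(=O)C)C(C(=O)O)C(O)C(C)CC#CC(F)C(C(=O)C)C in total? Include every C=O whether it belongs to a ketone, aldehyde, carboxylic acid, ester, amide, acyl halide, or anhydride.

CH(COOH): carboxylic acid, 1 C=O (running total 1).
CH(COOCH3): ester, 1 C=O (running total 2).
CH(NHCOCH3): amide, 1 C=O (running total 3).
CH(COOH): carboxylic acid, 1 C=O (running total 4).
CH(COCH3): ketone, 1 C=O (running total 5).

5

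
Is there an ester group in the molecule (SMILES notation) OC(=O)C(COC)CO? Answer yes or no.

Taking each segment in turn:
  HOOC: –COOH: carbonyl C bonded to –OH and C → carboxylic acid (the –OH is not a separate alcohol).
  CH(CH2OCH3): pendant –CH2OCH3: C–O–C linkage → ether.
  CH2OH: –OH on an sp³ carbon → alcohol.
The groups actually present are: alcohol, carboxylic acid, ether.

no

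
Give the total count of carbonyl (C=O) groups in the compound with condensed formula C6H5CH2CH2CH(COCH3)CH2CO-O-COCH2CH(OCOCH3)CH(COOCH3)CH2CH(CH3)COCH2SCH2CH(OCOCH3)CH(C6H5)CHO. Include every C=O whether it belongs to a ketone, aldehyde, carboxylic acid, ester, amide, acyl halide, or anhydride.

CH(COCH3): ketone, 1 C=O (running total 1).
CH2CO-O-COCH2: anhydride, 2 C=O (running total 3).
CH(OCOCH3): ester, 1 C=O (running total 4).
CH(COOCH3): ester, 1 C=O (running total 5).
CO: ketone, 1 C=O (running total 6).
CH(OCOCH3): ester, 1 C=O (running total 7).
CHO: aldehyde, 1 C=O (running total 8).

8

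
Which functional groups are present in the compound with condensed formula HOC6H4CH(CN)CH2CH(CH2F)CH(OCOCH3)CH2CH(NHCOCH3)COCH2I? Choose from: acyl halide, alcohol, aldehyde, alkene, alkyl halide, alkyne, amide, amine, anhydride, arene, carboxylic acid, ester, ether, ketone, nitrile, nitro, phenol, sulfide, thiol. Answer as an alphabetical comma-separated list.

alkyl halide, amide, arene, ester, ketone, nitrile, phenol

Taking each segment in turn:
  HOC6H4: –OH attached directly to an aromatic ring → phenol (not alcohol); the ring itself is an arene.
  CH(CN): pendant –C≡N: nitrile.
  CH(CH2F): pendant –CH2X: halogen on sp³ carbon → alkyl halide.
  CH(OCOCH3): pendant –OC(=O)CH3: an acyloxy group → ester.
  CH(NHCOCH3): pendant –NHC(=O)CH3: N bonded to a carbonyl → amide (not amine).
  CO: –C(=O)– with carbon on both sides → ketone.
  CH2I: halogen on an sp³ carbon → alkyl halide.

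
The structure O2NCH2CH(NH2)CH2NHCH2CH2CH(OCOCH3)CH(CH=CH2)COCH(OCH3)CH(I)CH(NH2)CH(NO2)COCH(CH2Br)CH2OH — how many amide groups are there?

Reading the structure from left to right:
  O2NCH2: –NO2 on carbon → nitro group.
  CH(NH2): –NH2 on an sp³ carbon with no adjacent C=O → amine.
  CH2NHCH2: C–N–C with sp³ carbons and no adjacent C=O → amine (secondary).
  CH(OCOCH3): pendant –OC(=O)CH3: an acyloxy group → ester.
  CH(CH=CH2): pendant –CH=CH2: C=C double bond → alkene.
  CO: –C(=O)– with carbon on both sides → ketone.
  CH(OCH3): pendant –OCH3: C–O–C with sp³ C, no adjacent C=O → ether.
  CH(I): halogen on an sp³ carbon → alkyl halide.
  CH(NH2): –NH2 on an sp³ carbon with no adjacent C=O → amine.
  CH(NO2): –NO2 on an sp³ carbon → nitro (the N=O is not a carbonyl).
  CO: –C(=O)– with carbon on both sides → ketone.
  CH(CH2Br): pendant –CH2X: halogen on sp³ carbon → alkyl halide.
  CH2OH: –OH on an sp³ carbon → alcohol.
No segment is a amide: CH(NH2) is amine, not amide; CH2NHCH2 is amine, not amide; CH(NH2) is amine, not amide. → 0.

0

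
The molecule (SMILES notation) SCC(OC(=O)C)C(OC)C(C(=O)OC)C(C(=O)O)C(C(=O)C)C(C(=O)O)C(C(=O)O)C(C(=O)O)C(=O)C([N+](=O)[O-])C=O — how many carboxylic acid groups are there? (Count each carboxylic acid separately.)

4

Reading the structure from left to right:
  HSCH2: –SH on an sp³ carbon → thiol.
  CH(OCOCH3): pendant –OC(=O)CH3: an acyloxy group → ester.
  CH(OCH3): pendant –OCH3: C–O–C with sp³ C, no adjacent C=O → ether.
  CH(COOCH3): pendant –COOCH3: carbonyl C bonded to C and –OCH3 → ester.
  CH(COOH): pendant –COOH: carbonyl C bonded to C and –OH → carboxylic acid.
  CH(COCH3): pendant –COCH3: carbonyl C bonded to two carbons → ketone.
  CH(COOH): pendant –COOH: carbonyl C bonded to C and –OH → carboxylic acid.
  CH(COOH): pendant –COOH: carbonyl C bonded to C and –OH → carboxylic acid.
  CH(COOH): pendant –COOH: carbonyl C bonded to C and –OH → carboxylic acid.
  CO: –C(=O)– with carbon on both sides → ketone.
  CH(NO2): –NO2 on an sp³ carbon → nitro (the N=O is not a carbonyl).
  CHO: terminal –CHO: carbonyl C bonded to H and C → aldehyde.
Carboxylic acid appears at: CH(COOH), CH(COOH), CH(COOH), CH(COOH) → 4.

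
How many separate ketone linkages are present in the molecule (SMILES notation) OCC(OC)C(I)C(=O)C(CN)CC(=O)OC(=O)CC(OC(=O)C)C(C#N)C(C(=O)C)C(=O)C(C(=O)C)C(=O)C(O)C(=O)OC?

5

Working along the chain:
  HOCH2: HO– on an sp³ carbon → alcohol.
  CH(OCH3): pendant –OCH3: C–O–C with sp³ C, no adjacent C=O → ether.
  CH(I): halogen on an sp³ carbon → alkyl halide.
  CO: –C(=O)– with carbon on both sides → ketone.
  CH(CH2NH2): pendant –CH2NH2: N on sp³ C, no adjacent C=O → amine.
  CH2CO-O-COCH2: two acyl groups sharing one oxygen, –C(=O)–O–C(=O)– → anhydride.
  CH(OCOCH3): pendant –OC(=O)CH3: an acyloxy group → ester.
  CH(CN): pendant –C≡N: nitrile.
  CH(COCH3): pendant –COCH3: carbonyl C bonded to two carbons → ketone.
  CO: –C(=O)– with carbon on both sides → ketone.
  CH(COCH3): pendant –COCH3: carbonyl C bonded to two carbons → ketone.
  CO: –C(=O)– with carbon on both sides → ketone.
  CH(OH): –OH on an sp³ carbon → alcohol (secondary).
  COOCH3: –C(=O)OCH3: carbonyl C bonded to C and to –OCH3 → ester (not ketone + ether).
Ketone appears at: CO, CH(COCH3), CO, CH(COCH3), CO → 5.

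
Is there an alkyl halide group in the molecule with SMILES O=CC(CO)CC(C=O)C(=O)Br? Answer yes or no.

terminal –CHO: carbonyl C bonded to H and C → aldehyde.
pendant –CH2OH on an sp³ backbone C → alcohol.
pendant –CHO: carbonyl C bonded to C and H → aldehyde.
–C(=O)Br: carbonyl C bonded to C and to a halogen → acyl halide (not alkyl halide).
In COBr, the halogen is on a carbonyl carbon, which makes it an acyl halide, not an alkyl halide.
The groups actually present are: acyl halide, alcohol, aldehyde.

no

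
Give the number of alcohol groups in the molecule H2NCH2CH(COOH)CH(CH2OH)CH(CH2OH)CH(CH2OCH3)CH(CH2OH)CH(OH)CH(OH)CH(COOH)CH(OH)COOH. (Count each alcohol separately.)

6

Taking each segment in turn:
  H2NCH2: –NH2 on an sp³ carbon with no adjacent C=O → amine.
  CH(COOH): pendant –COOH: carbonyl C bonded to C and –OH → carboxylic acid.
  CH(CH2OH): pendant –CH2OH on an sp³ backbone C → alcohol.
  CH(CH2OH): pendant –CH2OH on an sp³ backbone C → alcohol.
  CH(CH2OCH3): pendant –CH2OCH3: C–O–C linkage → ether.
  CH(CH2OH): pendant –CH2OH on an sp³ backbone C → alcohol.
  CH(OH): –OH on an sp³ carbon → alcohol (secondary).
  CH(OH): –OH on an sp³ carbon → alcohol (secondary).
  CH(COOH): pendant –COOH: carbonyl C bonded to C and –OH → carboxylic acid.
  CH(OH): –OH on an sp³ carbon → alcohol (secondary).
  COOH: –COOH: carbonyl C bonded to –OH and C → carboxylic acid (the –OH is not a separate alcohol).
Alcohol appears at: CH(CH2OH), CH(CH2OH), CH(CH2OH), CH(OH), CH(OH), CH(OH) → 6.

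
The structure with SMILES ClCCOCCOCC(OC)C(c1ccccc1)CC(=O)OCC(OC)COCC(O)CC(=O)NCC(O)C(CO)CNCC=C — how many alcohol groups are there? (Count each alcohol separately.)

Reading the structure from left to right:
  ClCH2: halogen on an sp³ carbon → alkyl halide.
  CH2OCH2: C–O–C with sp³ carbons on both sides and no adjacent C=O → ether.
  CH2OCH2: C–O–C with sp³ carbons on both sides and no adjacent C=O → ether.
  CH(OCH3): pendant –OCH3: C–O–C with sp³ C, no adjacent C=O → ether.
  CH(C6H5): pendant –C6H5: benzene ring → arene.
  CH2COOCH2: –C(=O)–O–C with C on the carbonyl side → ester.
  CH(OCH3): pendant –OCH3: C–O–C with sp³ C, no adjacent C=O → ether.
  CH2OCH2: C–O–C with sp³ carbons on both sides and no adjacent C=O → ether.
  CH(OH): –OH on an sp³ carbon → alcohol (secondary).
  CH2CONHCH2: –C(=O)–N– linkage → amide (the N is not an amine).
  CH(OH): –OH on an sp³ carbon → alcohol (secondary).
  CH(CH2OH): pendant –CH2OH on an sp³ backbone C → alcohol.
  CH2NHCH2: C–N–C with sp³ carbons and no adjacent C=O → amine (secondary).
  CH=CH2: C=C double bond → alkene.
Alcohol appears at: CH(OH), CH(OH), CH(CH2OH) → 3.

3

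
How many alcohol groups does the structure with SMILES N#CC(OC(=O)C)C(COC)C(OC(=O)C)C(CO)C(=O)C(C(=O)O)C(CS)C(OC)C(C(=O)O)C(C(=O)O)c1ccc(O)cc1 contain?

N≡C–: carbon triple-bonded to nitrogen → nitrile.
pendant –OC(=O)CH3: an acyloxy group → ester.
pendant –CH2OCH3: C–O–C linkage → ether.
pendant –OC(=O)CH3: an acyloxy group → ester.
pendant –CH2OH on an sp³ backbone C → alcohol.
–C(=O)– with carbon on both sides → ketone.
pendant –COOH: carbonyl C bonded to C and –OH → carboxylic acid.
pendant –CH2SH → thiol.
pendant –OCH3: C–O–C with sp³ C, no adjacent C=O → ether.
pendant –COOH: carbonyl C bonded to C and –OH → carboxylic acid.
pendant –COOH: carbonyl C bonded to C and –OH → carboxylic acid.
–OH attached directly to an aromatic ring → phenol (not alcohol); the ring itself is an arene.
Alcohol appears at: CH(CH2OH) → 1.

1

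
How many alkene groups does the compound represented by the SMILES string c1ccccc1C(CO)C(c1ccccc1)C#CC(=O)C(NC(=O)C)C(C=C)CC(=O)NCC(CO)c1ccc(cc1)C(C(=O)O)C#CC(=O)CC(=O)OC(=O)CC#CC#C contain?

Working along the chain:
  C6H5: C6H5– phenyl ring → arene.
  CH(CH2OH): pendant –CH2OH on an sp³ backbone C → alcohol.
  CH(C6H5): pendant –C6H5: benzene ring → arene.
  C≡C: C≡C triple bond → alkyne.
  CO: –C(=O)– with carbon on both sides → ketone.
  CH(NHCOCH3): pendant –NHC(=O)CH3: N bonded to a carbonyl → amide (not amine).
  CH(CH=CH2): pendant –CH=CH2: C=C double bond → alkene.
  CH2CONHCH2: –C(=O)–N– linkage → amide (the N is not an amine).
  CH(CH2OH): pendant –CH2OH on an sp³ backbone C → alcohol.
  C6H4: para-disubstituted benzene ring → arene.
  CH(COOH): pendant –COOH: carbonyl C bonded to C and –OH → carboxylic acid.
  C≡C: C≡C triple bond → alkyne.
  CO: –C(=O)– with carbon on both sides → ketone.
  CH2CO-O-COCH2: two acyl groups sharing one oxygen, –C(=O)–O–C(=O)– → anhydride.
  C≡C: C≡C triple bond → alkyne.
  C≡CH: C≡C triple bond → alkyne.
Alkene appears at: CH(CH=CH2) → 1.

1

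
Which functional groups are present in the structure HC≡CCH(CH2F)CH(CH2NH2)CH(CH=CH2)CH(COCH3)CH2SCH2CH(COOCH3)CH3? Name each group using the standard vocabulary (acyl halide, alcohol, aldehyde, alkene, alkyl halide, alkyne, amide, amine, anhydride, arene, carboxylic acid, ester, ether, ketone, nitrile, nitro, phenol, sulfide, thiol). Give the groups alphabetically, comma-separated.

C≡C triple bond → alkyne.
pendant –CH2X: halogen on sp³ carbon → alkyl halide.
pendant –CH2NH2: N on sp³ C, no adjacent C=O → amine.
pendant –CH=CH2: C=C double bond → alkene.
pendant –COCH3: carbonyl C bonded to two carbons → ketone.
C–S–C linkage → sulfide (thioether).
pendant –COOCH3: carbonyl C bonded to C and –OCH3 → ester.

alkene, alkyl halide, alkyne, amine, ester, ketone, sulfide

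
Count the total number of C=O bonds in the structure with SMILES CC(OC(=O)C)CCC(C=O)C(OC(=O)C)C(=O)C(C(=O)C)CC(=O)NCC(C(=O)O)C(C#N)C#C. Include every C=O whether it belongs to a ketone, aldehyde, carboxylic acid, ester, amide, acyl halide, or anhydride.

CH(OCOCH3): ester, 1 C=O (running total 1).
CH(CHO): aldehyde, 1 C=O (running total 2).
CH(OCOCH3): ester, 1 C=O (running total 3).
CO: ketone, 1 C=O (running total 4).
CH(COCH3): ketone, 1 C=O (running total 5).
CH2CONHCH2: amide, 1 C=O (running total 6).
CH(COOH): carboxylic acid, 1 C=O (running total 7).

7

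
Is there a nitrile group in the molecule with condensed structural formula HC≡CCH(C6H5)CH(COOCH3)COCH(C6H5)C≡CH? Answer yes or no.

C≡C triple bond → alkyne.
pendant –C6H5: benzene ring → arene.
pendant –COOCH3: carbonyl C bonded to C and –OCH3 → ester.
–C(=O)– with carbon on both sides → ketone.
pendant –C6H5: benzene ring → arene.
C≡C triple bond → alkyne.
In each of HC≡C and C≡CH, the triple bond is C≡C, not C≡N.
The groups actually present are: alkyne, arene, ester, ketone.

no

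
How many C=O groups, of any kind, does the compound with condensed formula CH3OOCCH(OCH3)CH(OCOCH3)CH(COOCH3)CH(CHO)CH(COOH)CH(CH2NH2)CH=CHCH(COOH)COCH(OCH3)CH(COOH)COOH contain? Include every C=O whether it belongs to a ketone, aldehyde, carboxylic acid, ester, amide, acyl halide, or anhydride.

CH3OOC: ester, 1 C=O (running total 1).
CH(OCOCH3): ester, 1 C=O (running total 2).
CH(COOCH3): ester, 1 C=O (running total 3).
CH(CHO): aldehyde, 1 C=O (running total 4).
CH(COOH): carboxylic acid, 1 C=O (running total 5).
CH(COOH): carboxylic acid, 1 C=O (running total 6).
CO: ketone, 1 C=O (running total 7).
CH(COOH): carboxylic acid, 1 C=O (running total 8).
COOH: carboxylic acid, 1 C=O (running total 9).

9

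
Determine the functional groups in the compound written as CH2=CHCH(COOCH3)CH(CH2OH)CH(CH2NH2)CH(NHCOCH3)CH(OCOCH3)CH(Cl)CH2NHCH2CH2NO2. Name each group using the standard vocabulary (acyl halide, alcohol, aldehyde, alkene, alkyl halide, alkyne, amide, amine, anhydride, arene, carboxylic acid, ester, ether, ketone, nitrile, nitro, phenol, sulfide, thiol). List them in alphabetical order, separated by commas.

alcohol, alkene, alkyl halide, amide, amine, ester, nitro

Working along the chain:
  CH2=CH: C=C double bond → alkene.
  CH(COOCH3): pendant –COOCH3: carbonyl C bonded to C and –OCH3 → ester.
  CH(CH2OH): pendant –CH2OH on an sp³ backbone C → alcohol.
  CH(CH2NH2): pendant –CH2NH2: N on sp³ C, no adjacent C=O → amine.
  CH(NHCOCH3): pendant –NHC(=O)CH3: N bonded to a carbonyl → amide (not amine).
  CH(OCOCH3): pendant –OC(=O)CH3: an acyloxy group → ester.
  CH(Cl): halogen on an sp³ carbon → alkyl halide.
  CH2NHCH2: C–N–C with sp³ carbons and no adjacent C=O → amine (secondary).
  CH2NO2: –NO2 on carbon → nitro group.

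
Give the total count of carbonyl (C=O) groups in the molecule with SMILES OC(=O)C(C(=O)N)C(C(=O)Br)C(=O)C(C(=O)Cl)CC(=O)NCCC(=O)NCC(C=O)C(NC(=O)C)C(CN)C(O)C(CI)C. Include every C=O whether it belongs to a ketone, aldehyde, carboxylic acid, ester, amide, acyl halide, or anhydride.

9

HOOC: carboxylic acid, 1 C=O (running total 1).
CH(CONH2): amide, 1 C=O (running total 2).
CH(COBr): acyl halide, 1 C=O (running total 3).
CO: ketone, 1 C=O (running total 4).
CH(COCl): acyl halide, 1 C=O (running total 5).
CH2CONHCH2: amide, 1 C=O (running total 6).
CH2CONHCH2: amide, 1 C=O (running total 7).
CH(CHO): aldehyde, 1 C=O (running total 8).
CH(NHCOCH3): amide, 1 C=O (running total 9).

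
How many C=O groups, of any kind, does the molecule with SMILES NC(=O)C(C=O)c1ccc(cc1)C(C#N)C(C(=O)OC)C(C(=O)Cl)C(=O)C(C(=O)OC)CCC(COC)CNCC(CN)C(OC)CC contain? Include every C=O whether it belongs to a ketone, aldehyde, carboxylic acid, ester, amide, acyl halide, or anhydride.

6

H2NCO: amide, 1 C=O (running total 1).
CH(CHO): aldehyde, 1 C=O (running total 2).
CH(COOCH3): ester, 1 C=O (running total 3).
CH(COCl): acyl halide, 1 C=O (running total 4).
CO: ketone, 1 C=O (running total 5).
CH(COOCH3): ester, 1 C=O (running total 6).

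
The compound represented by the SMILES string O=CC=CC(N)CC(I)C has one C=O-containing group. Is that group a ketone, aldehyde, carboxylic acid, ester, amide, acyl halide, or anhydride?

aldehyde

The carbonyl is in the OHC segment: terminal –CHO: carbonyl C bonded to H and C → aldehyde.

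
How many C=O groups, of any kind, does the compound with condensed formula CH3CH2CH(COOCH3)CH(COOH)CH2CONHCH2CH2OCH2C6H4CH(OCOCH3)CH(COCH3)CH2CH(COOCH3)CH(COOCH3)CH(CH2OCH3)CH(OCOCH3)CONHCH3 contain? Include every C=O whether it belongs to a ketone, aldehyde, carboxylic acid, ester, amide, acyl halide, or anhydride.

CH(COOCH3): ester, 1 C=O (running total 1).
CH(COOH): carboxylic acid, 1 C=O (running total 2).
CH2CONHCH2: amide, 1 C=O (running total 3).
CH(OCOCH3): ester, 1 C=O (running total 4).
CH(COCH3): ketone, 1 C=O (running total 5).
CH(COOCH3): ester, 1 C=O (running total 6).
CH(COOCH3): ester, 1 C=O (running total 7).
CH(OCOCH3): ester, 1 C=O (running total 8).
CONHCH3: amide, 1 C=O (running total 9).

9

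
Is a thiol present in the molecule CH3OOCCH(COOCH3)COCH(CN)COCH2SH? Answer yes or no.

Taking each segment in turn:
  CH3OOC: CH3O–C(=O)–: carbonyl C bonded to C and to –OCH3 → ester (not ketone + ether).
  CH(COOCH3): pendant –COOCH3: carbonyl C bonded to C and –OCH3 → ester.
  CO: –C(=O)– with carbon on both sides → ketone.
  CH(CN): pendant –C≡N: nitrile.
  CO: –C(=O)– with carbon on both sides → ketone.
  CH2SH: –SH on an sp³ carbon → thiol.
The CH2SH segment supplies the thiol: –SH on an sp³ carbon → thiol.

yes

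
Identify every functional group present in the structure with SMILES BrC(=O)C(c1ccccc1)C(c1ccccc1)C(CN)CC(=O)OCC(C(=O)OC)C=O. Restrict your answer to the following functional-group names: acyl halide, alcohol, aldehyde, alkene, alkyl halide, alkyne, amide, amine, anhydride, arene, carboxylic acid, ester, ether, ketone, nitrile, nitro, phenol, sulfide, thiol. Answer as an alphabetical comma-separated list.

acyl halide, aldehyde, amine, arene, ester

–C(=O)Br: carbonyl C bonded to C and to a halogen → acyl halide (not alkyl halide).
pendant –C6H5: benzene ring → arene.
pendant –C6H5: benzene ring → arene.
pendant –CH2NH2: N on sp³ C, no adjacent C=O → amine.
–C(=O)–O–C with C on the carbonyl side → ester.
pendant –COOCH3: carbonyl C bonded to C and –OCH3 → ester.
terminal –CHO: carbonyl C bonded to H and C → aldehyde.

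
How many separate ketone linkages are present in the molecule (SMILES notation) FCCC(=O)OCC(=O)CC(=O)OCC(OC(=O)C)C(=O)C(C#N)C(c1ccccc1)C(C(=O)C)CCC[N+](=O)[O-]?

3

halogen on an sp³ carbon → alkyl halide.
–C(=O)–O–C with C on the carbonyl side → ester.
–C(=O)– with carbon on both sides → ketone.
–C(=O)–O–C with C on the carbonyl side → ester.
pendant –OC(=O)CH3: an acyloxy group → ester.
–C(=O)– with carbon on both sides → ketone.
pendant –C≡N: nitrile.
pendant –C6H5: benzene ring → arene.
pendant –COCH3: carbonyl C bonded to two carbons → ketone.
–NO2 on carbon → nitro group.
Ketone appears at: CO, CO, CH(COCH3) → 3.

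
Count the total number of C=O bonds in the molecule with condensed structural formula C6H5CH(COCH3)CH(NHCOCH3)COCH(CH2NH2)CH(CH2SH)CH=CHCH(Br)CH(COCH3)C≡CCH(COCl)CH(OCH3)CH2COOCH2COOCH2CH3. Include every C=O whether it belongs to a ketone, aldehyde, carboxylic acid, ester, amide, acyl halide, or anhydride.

CH(COCH3): ketone, 1 C=O (running total 1).
CH(NHCOCH3): amide, 1 C=O (running total 2).
CO: ketone, 1 C=O (running total 3).
CH(COCH3): ketone, 1 C=O (running total 4).
CH(COCl): acyl halide, 1 C=O (running total 5).
CH2COOCH2: ester, 1 C=O (running total 6).
COOCH2CH3: ester, 1 C=O (running total 7).

7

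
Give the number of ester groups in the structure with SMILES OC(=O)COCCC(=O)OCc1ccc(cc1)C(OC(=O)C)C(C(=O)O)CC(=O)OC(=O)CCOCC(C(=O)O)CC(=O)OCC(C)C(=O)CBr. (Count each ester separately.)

–COOH: carbonyl C bonded to –OH and C → carboxylic acid (the –OH is not a separate alcohol).
C–O–C with sp³ carbons on both sides and no adjacent C=O → ether.
–C(=O)–O–C with C on the carbonyl side → ester.
para-disubstituted benzene ring → arene.
pendant –OC(=O)CH3: an acyloxy group → ester.
pendant –COOH: carbonyl C bonded to C and –OH → carboxylic acid.
two acyl groups sharing one oxygen, –C(=O)–O–C(=O)– → anhydride.
C–O–C with sp³ carbons on both sides and no adjacent C=O → ether.
pendant –COOH: carbonyl C bonded to C and –OH → carboxylic acid.
–C(=O)–O–C with C on the carbonyl side → ester.
–C(=O)– with carbon on both sides → ketone.
halogen on an sp³ carbon → alkyl halide.
Ester appears at: CH2COOCH2, CH(OCOCH3), CH2COOCH2 → 3.

3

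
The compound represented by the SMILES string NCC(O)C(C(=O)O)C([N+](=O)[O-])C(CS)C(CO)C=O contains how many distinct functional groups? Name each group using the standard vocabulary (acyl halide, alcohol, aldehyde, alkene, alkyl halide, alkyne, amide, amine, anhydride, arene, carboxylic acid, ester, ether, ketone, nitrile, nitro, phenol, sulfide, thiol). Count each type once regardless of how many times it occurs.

6

Reading the structure from left to right:
  H2NCH2: –NH2 on an sp³ carbon with no adjacent C=O → amine.
  CH(OH): –OH on an sp³ carbon → alcohol (secondary).
  CH(COOH): pendant –COOH: carbonyl C bonded to C and –OH → carboxylic acid.
  CH(NO2): –NO2 on an sp³ carbon → nitro (the N=O is not a carbonyl).
  CH(CH2SH): pendant –CH2SH → thiol.
  CH(CH2OH): pendant –CH2OH on an sp³ backbone C → alcohol.
  CHO: terminal –CHO: carbonyl C bonded to H and C → aldehyde.
Distinct types present: alcohol, aldehyde, amine, carboxylic acid, nitro, thiol.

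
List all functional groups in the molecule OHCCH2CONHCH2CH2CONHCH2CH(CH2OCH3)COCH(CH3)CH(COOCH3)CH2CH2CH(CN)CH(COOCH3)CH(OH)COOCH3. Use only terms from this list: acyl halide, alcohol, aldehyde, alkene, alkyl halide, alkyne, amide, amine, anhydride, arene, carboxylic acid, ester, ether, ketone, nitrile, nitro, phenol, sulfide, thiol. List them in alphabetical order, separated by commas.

Working along the chain:
  OHC: terminal –CHO: carbonyl C bonded to H and C → aldehyde.
  CH2CONHCH2: –C(=O)–N– linkage → amide (the N is not an amine).
  CH2CONHCH2: –C(=O)–N– linkage → amide (the N is not an amine).
  CH(CH2OCH3): pendant –CH2OCH3: C–O–C linkage → ether.
  CO: –C(=O)– with carbon on both sides → ketone.
  CH(COOCH3): pendant –COOCH3: carbonyl C bonded to C and –OCH3 → ester.
  CH(CN): pendant –C≡N: nitrile.
  CH(COOCH3): pendant –COOCH3: carbonyl C bonded to C and –OCH3 → ester.
  CH(OH): –OH on an sp³ carbon → alcohol (secondary).
  COOCH3: –C(=O)OCH3: carbonyl C bonded to C and to –OCH3 → ester (not ketone + ether).

alcohol, aldehyde, amide, ester, ether, ketone, nitrile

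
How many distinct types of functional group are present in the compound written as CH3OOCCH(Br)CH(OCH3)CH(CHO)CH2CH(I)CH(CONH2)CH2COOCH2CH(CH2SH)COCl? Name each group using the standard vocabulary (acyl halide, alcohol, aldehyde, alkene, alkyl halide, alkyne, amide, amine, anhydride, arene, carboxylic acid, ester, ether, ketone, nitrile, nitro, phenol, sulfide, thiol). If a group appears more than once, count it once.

7

Reading the structure from left to right:
  CH3OOC: CH3O–C(=O)–: carbonyl C bonded to C and to –OCH3 → ester (not ketone + ether).
  CH(Br): halogen on an sp³ carbon → alkyl halide.
  CH(OCH3): pendant –OCH3: C–O–C with sp³ C, no adjacent C=O → ether.
  CH(CHO): pendant –CHO: carbonyl C bonded to C and H → aldehyde.
  CH(I): halogen on an sp³ carbon → alkyl halide.
  CH(CONH2): pendant –CONH2: carbonyl C bonded to C and N → amide.
  CH2COOCH2: –C(=O)–O–C with C on the carbonyl side → ester.
  CH(CH2SH): pendant –CH2SH → thiol.
  COCl: –C(=O)Cl: carbonyl C bonded to C and to a halogen → acyl halide (not alkyl halide).
Distinct types present: acyl halide, aldehyde, alkyl halide, amide, ester, ether, thiol.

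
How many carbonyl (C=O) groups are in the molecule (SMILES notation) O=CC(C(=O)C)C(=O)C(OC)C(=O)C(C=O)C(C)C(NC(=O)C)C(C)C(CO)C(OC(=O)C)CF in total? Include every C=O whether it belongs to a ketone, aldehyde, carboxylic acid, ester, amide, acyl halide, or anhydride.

7

OHC: aldehyde, 1 C=O (running total 1).
CH(COCH3): ketone, 1 C=O (running total 2).
CO: ketone, 1 C=O (running total 3).
CO: ketone, 1 C=O (running total 4).
CH(CHO): aldehyde, 1 C=O (running total 5).
CH(NHCOCH3): amide, 1 C=O (running total 6).
CH(OCOCH3): ester, 1 C=O (running total 7).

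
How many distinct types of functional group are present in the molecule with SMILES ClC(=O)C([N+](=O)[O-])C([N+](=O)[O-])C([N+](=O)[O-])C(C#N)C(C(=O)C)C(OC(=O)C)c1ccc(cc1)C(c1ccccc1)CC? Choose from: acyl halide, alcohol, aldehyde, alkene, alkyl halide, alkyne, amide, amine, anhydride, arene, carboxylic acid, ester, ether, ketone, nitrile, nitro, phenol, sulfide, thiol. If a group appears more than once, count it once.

6

Working along the chain:
  ClCO: –C(=O)Cl: carbonyl C bonded to C and to a halogen → acyl halide (not alkyl halide).
  CH(NO2): –NO2 on an sp³ carbon → nitro (the N=O is not a carbonyl).
  CH(NO2): –NO2 on an sp³ carbon → nitro (the N=O is not a carbonyl).
  CH(NO2): –NO2 on an sp³ carbon → nitro (the N=O is not a carbonyl).
  CH(CN): pendant –C≡N: nitrile.
  CH(COCH3): pendant –COCH3: carbonyl C bonded to two carbons → ketone.
  CH(OCOCH3): pendant –OC(=O)CH3: an acyloxy group → ester.
  C6H4: para-disubstituted benzene ring → arene.
  CH(C6H5): pendant –C6H5: benzene ring → arene.
Distinct types present: acyl halide, arene, ester, ketone, nitrile, nitro.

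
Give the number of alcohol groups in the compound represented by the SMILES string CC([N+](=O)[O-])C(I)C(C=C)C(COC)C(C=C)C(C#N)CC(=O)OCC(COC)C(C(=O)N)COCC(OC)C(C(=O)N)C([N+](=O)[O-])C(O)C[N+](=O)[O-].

–NO2 on an sp³ carbon → nitro (the N=O is not a carbonyl).
halogen on an sp³ carbon → alkyl halide.
pendant –CH=CH2: C=C double bond → alkene.
pendant –CH2OCH3: C–O–C linkage → ether.
pendant –CH=CH2: C=C double bond → alkene.
pendant –C≡N: nitrile.
–C(=O)–O–C with C on the carbonyl side → ester.
pendant –CH2OCH3: C–O–C linkage → ether.
pendant –CONH2: carbonyl C bonded to C and N → amide.
C–O–C with sp³ carbons on both sides and no adjacent C=O → ether.
pendant –OCH3: C–O–C with sp³ C, no adjacent C=O → ether.
pendant –CONH2: carbonyl C bonded to C and N → amide.
–NO2 on an sp³ carbon → nitro (the N=O is not a carbonyl).
–OH on an sp³ carbon → alcohol (secondary).
–NO2 on carbon → nitro group.
Alcohol appears at: CH(OH) → 1.

1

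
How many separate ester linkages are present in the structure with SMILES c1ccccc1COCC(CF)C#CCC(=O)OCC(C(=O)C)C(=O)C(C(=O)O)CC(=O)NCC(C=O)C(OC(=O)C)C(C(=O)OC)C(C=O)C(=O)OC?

4

C6H5– phenyl ring → arene.
C–O–C with sp³ carbons on both sides and no adjacent C=O → ether.
pendant –CH2X: halogen on sp³ carbon → alkyl halide.
C≡C triple bond → alkyne.
–C(=O)–O–C with C on the carbonyl side → ester.
pendant –COCH3: carbonyl C bonded to two carbons → ketone.
–C(=O)– with carbon on both sides → ketone.
pendant –COOH: carbonyl C bonded to C and –OH → carboxylic acid.
–C(=O)–N– linkage → amide (the N is not an amine).
pendant –CHO: carbonyl C bonded to C and H → aldehyde.
pendant –OC(=O)CH3: an acyloxy group → ester.
pendant –COOCH3: carbonyl C bonded to C and –OCH3 → ester.
pendant –CHO: carbonyl C bonded to C and H → aldehyde.
–C(=O)OCH3: carbonyl C bonded to C and to –OCH3 → ester (not ketone + ether).
Ester appears at: CH2COOCH2, CH(OCOCH3), CH(COOCH3), COOCH3 → 4.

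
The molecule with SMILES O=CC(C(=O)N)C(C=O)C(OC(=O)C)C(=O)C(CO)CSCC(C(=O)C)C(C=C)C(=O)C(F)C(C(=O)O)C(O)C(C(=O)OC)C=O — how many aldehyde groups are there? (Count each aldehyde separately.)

Working along the chain:
  OHC: terminal –CHO: carbonyl C bonded to H and C → aldehyde.
  CH(CONH2): pendant –CONH2: carbonyl C bonded to C and N → amide.
  CH(CHO): pendant –CHO: carbonyl C bonded to C and H → aldehyde.
  CH(OCOCH3): pendant –OC(=O)CH3: an acyloxy group → ester.
  CO: –C(=O)– with carbon on both sides → ketone.
  CH(CH2OH): pendant –CH2OH on an sp³ backbone C → alcohol.
  CH2SCH2: C–S–C linkage → sulfide (thioether).
  CH(COCH3): pendant –COCH3: carbonyl C bonded to two carbons → ketone.
  CH(CH=CH2): pendant –CH=CH2: C=C double bond → alkene.
  CO: –C(=O)– with carbon on both sides → ketone.
  CH(F): halogen on an sp³ carbon → alkyl halide.
  CH(COOH): pendant –COOH: carbonyl C bonded to C and –OH → carboxylic acid.
  CH(OH): –OH on an sp³ carbon → alcohol (secondary).
  CH(COOCH3): pendant –COOCH3: carbonyl C bonded to C and –OCH3 → ester.
  CHO: terminal –CHO: carbonyl C bonded to H and C → aldehyde.
Aldehyde appears at: OHC, CH(CHO), CHO → 3.

3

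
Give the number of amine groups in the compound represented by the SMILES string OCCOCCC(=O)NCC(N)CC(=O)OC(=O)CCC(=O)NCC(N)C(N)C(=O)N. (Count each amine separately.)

3

HO– on an sp³ carbon → alcohol.
C–O–C with sp³ carbons on both sides and no adjacent C=O → ether.
–C(=O)–N– linkage → amide (the N is not an amine).
–NH2 on an sp³ carbon with no adjacent C=O → amine.
two acyl groups sharing one oxygen, –C(=O)–O–C(=O)– → anhydride.
–C(=O)–N– linkage → amide (the N is not an amine).
–NH2 on an sp³ carbon with no adjacent C=O → amine.
–NH2 on an sp³ carbon with no adjacent C=O → amine.
–C(=O)NH2: carbonyl C bonded to C and to N → amide (the N is not a separate amine).
Amine appears at: CH(NH2), CH(NH2), CH(NH2) → 3.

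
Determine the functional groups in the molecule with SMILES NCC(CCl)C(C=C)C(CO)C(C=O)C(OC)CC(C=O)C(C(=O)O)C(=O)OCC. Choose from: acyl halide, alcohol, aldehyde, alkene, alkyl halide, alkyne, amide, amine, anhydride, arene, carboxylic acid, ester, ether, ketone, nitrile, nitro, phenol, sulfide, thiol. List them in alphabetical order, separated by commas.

alcohol, aldehyde, alkene, alkyl halide, amine, carboxylic acid, ester, ether

Taking each segment in turn:
  H2NCH2: –NH2 on an sp³ carbon with no adjacent C=O → amine.
  CH(CH2Cl): pendant –CH2X: halogen on sp³ carbon → alkyl halide.
  CH(CH=CH2): pendant –CH=CH2: C=C double bond → alkene.
  CH(CH2OH): pendant –CH2OH on an sp³ backbone C → alcohol.
  CH(CHO): pendant –CHO: carbonyl C bonded to C and H → aldehyde.
  CH(OCH3): pendant –OCH3: C–O–C with sp³ C, no adjacent C=O → ether.
  CH(CHO): pendant –CHO: carbonyl C bonded to C and H → aldehyde.
  CH(COOH): pendant –COOH: carbonyl C bonded to C and –OH → carboxylic acid.
  COOCH2CH3: –C(=O)OCH2CH3: carbonyl C bonded to C and to –OEt → ester.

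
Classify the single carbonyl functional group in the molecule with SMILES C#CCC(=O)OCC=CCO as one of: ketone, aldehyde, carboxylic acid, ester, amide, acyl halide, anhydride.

The carbonyl is in the CH2COOCH2 segment: –C(=O)–O–C with C on the carbonyl side → ester.

ester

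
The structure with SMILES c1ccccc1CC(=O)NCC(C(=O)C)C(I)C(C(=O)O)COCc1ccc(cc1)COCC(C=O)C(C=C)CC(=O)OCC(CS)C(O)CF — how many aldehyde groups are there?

C6H5– phenyl ring → arene.
–C(=O)–N– linkage → amide (the N is not an amine).
pendant –COCH3: carbonyl C bonded to two carbons → ketone.
halogen on an sp³ carbon → alkyl halide.
pendant –COOH: carbonyl C bonded to C and –OH → carboxylic acid.
C–O–C with sp³ carbons on both sides and no adjacent C=O → ether.
para-disubstituted benzene ring → arene.
C–O–C with sp³ carbons on both sides and no adjacent C=O → ether.
pendant –CHO: carbonyl C bonded to C and H → aldehyde.
pendant –CH=CH2: C=C double bond → alkene.
–C(=O)–O–C with C on the carbonyl side → ester.
pendant –CH2SH → thiol.
–OH on an sp³ carbon → alcohol (secondary).
halogen on an sp³ carbon → alkyl halide.
Aldehyde appears at: CH(CHO) → 1.

1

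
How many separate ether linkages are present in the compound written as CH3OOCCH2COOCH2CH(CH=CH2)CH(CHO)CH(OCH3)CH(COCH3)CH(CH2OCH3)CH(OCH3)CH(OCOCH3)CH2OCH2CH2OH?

4

CH3O–C(=O)–: carbonyl C bonded to C and to –OCH3 → ester (not ketone + ether).
–C(=O)–O–C with C on the carbonyl side → ester.
pendant –CH=CH2: C=C double bond → alkene.
pendant –CHO: carbonyl C bonded to C and H → aldehyde.
pendant –OCH3: C–O–C with sp³ C, no adjacent C=O → ether.
pendant –COCH3: carbonyl C bonded to two carbons → ketone.
pendant –CH2OCH3: C–O–C linkage → ether.
pendant –OCH3: C–O–C with sp³ C, no adjacent C=O → ether.
pendant –OC(=O)CH3: an acyloxy group → ester.
C–O–C with sp³ carbons on both sides and no adjacent C=O → ether.
–OH on an sp³ carbon → alcohol.
Ether appears at: CH(OCH3), CH(CH2OCH3), CH(OCH3), CH2OCH2 → 4.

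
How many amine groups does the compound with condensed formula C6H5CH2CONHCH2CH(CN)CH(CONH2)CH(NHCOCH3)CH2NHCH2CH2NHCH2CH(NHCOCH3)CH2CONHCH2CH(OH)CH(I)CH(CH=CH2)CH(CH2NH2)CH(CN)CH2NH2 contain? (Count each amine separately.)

4

Reading the structure from left to right:
  C6H5: C6H5– phenyl ring → arene.
  CH2CONHCH2: –C(=O)–N– linkage → amide (the N is not an amine).
  CH(CN): pendant –C≡N: nitrile.
  CH(CONH2): pendant –CONH2: carbonyl C bonded to C and N → amide.
  CH(NHCOCH3): pendant –NHC(=O)CH3: N bonded to a carbonyl → amide (not amine).
  CH2NHCH2: C–N–C with sp³ carbons and no adjacent C=O → amine (secondary).
  CH2NHCH2: C–N–C with sp³ carbons and no adjacent C=O → amine (secondary).
  CH(NHCOCH3): pendant –NHC(=O)CH3: N bonded to a carbonyl → amide (not amine).
  CH2CONHCH2: –C(=O)–N– linkage → amide (the N is not an amine).
  CH(OH): –OH on an sp³ carbon → alcohol (secondary).
  CH(I): halogen on an sp³ carbon → alkyl halide.
  CH(CH=CH2): pendant –CH=CH2: C=C double bond → alkene.
  CH(CH2NH2): pendant –CH2NH2: N on sp³ C, no adjacent C=O → amine.
  CH(CN): pendant –C≡N: nitrile.
  CH2NH2: –NH2 on an sp³ carbon with no adjacent C=O → amine.
Amine appears at: CH2NHCH2, CH2NHCH2, CH(CH2NH2), CH2NH2 → 4.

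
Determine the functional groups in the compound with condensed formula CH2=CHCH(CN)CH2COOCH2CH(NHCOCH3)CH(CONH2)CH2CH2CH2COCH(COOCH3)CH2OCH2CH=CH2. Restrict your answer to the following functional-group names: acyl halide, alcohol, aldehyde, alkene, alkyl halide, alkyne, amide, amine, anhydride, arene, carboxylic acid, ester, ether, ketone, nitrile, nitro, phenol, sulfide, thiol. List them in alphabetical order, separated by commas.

C=C double bond → alkene.
pendant –C≡N: nitrile.
–C(=O)–O–C with C on the carbonyl side → ester.
pendant –NHC(=O)CH3: N bonded to a carbonyl → amide (not amine).
pendant –CONH2: carbonyl C bonded to C and N → amide.
–C(=O)– with carbon on both sides → ketone.
pendant –COOCH3: carbonyl C bonded to C and –OCH3 → ester.
C–O–C with sp³ carbons on both sides and no adjacent C=O → ether.
C=C double bond → alkene.

alkene, amide, ester, ether, ketone, nitrile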